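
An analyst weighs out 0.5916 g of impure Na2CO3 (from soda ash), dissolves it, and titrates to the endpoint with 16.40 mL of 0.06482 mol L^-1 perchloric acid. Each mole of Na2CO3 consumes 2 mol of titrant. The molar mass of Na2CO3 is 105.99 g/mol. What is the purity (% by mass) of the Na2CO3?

n(HClO4) = 0.06482 x 0.01640 = 0.001063 mol.
n(Na2CO3) = 0.001063 / 2 = 0.0005315 mol.
mass of Na2CO3 = 0.0005315 x 105.99 = 0.05634 g.
% purity = 0.05634 / 0.5916 x 100 = 9.52%.

9.52%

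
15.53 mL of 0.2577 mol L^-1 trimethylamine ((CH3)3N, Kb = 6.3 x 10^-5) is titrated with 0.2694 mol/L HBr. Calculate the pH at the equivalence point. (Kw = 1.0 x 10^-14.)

n((CH3)3N) = 0.2577 x 0.01553 = 0.004002 mol; V(HBr) at equivalence = 0.004002/0.2694 = 0.01486 L.
At equivalence the base is fully converted to (CH3)3NH+; total volume = 0.03039 L, so [(CH3)3NH+] = 0.004002/0.03039 = 0.1317 M.
Ka((CH3)3NH+) = Kw/Kb = 1.0e-14 / 6.3 x 10^-5 = 1.59e-10.
[H^+] = sqrt(Ka x [(CH3)3NH+]) = sqrt(1.59e-10 x 0.1317) = 4.57e-6 M.
pH = -log(4.57e-6) = 5.34.

5.34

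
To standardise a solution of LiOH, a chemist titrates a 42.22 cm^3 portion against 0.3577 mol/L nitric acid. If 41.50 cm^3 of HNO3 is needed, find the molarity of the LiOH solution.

n(HNO3) delivered = 0.3577 x 0.04150 = 0.01484 mol.
For a 1:1 reaction, n(LiOH) = 0.01484 mol.
[LiOH] = 0.01484 mol / 0.04222 L = 0.352 M.

0.352 M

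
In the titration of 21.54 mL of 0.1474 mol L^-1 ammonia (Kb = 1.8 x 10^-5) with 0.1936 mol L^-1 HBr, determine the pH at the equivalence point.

5.17

n(NH3) = 0.1474 x 0.02154 = 0.003175 mol; V(HBr) at equivalence = 0.003175/0.1936 = 0.01640 L.
At equivalence the base is fully converted to NH4+; total volume = 0.03794 L, so [NH4+] = 0.003175/0.03794 = 0.08369 M.
Ka(NH4+) = Kw/Kb = 1.0e-14 / 1.8 x 10^-5 = 5.56e-10.
[H^+] = sqrt(Ka x [NH4+]) = sqrt(5.56e-10 x 0.08369) = 6.82e-6 M.
pH = -log(6.82e-6) = 5.17.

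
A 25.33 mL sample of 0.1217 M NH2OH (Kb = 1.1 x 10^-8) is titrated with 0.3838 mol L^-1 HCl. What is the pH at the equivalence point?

n(NH2OH) = 0.1217 x 0.02533 = 0.003083 mol; V(HCl) at equivalence = 0.003083/0.3838 = 0.008032 L.
At equivalence the base is fully converted to NH3OH+; total volume = 0.03336 L, so [NH3OH+] = 0.003083/0.03336 = 0.09240 M.
Ka(NH3OH+) = Kw/Kb = 1.0e-14 / 1.1 x 10^-8 = 9.09e-7.
[H^+] = sqrt(Ka x [NH3OH+]) = sqrt(9.09e-7 x 0.09240) = 0.000290 M.
pH = -log(0.000290) = 3.54.

3.54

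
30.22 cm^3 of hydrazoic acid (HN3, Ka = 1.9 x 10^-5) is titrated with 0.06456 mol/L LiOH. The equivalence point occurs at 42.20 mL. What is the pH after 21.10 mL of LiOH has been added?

21.10 mL is exactly half the equivalence volume (42.20/2), i.e. the half-equivalence point.
There, n(HA) = n(A^-), so pH = pKa = -log(1.9 x 10^-5) = 4.72.

4.72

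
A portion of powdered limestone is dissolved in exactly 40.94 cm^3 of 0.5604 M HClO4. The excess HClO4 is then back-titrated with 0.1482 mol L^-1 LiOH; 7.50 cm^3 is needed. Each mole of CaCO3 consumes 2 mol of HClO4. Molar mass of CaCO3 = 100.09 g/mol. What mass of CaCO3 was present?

1.09 g

Total n(HClO4) added = 0.5604 x 0.04094 = 0.02294 mol.
n(LiOH) used = 0.1482 x 0.007500 = 0.001111 mol, which equals the excess n(HClO4).
So n(HClO4) consumed by the sample = 0.02294 - 0.001111 = 0.02183 mol.
n(CaCO3) = 0.02183 / 2 = 0.01092 mol.
mass = 0.01092 mol x 100.09 g/mol = 1.09 g.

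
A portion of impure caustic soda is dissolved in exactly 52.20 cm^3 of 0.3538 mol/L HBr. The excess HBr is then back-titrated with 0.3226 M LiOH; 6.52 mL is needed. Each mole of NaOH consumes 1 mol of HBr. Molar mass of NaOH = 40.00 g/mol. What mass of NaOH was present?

0.655 g

Total n(HBr) added = 0.3538 x 0.05220 = 0.01847 mol.
n(LiOH) used = 0.3226 x 0.006520 = 0.002103 mol, which equals the excess n(HBr).
So n(HBr) consumed by the sample = 0.01847 - 0.002103 = 0.01637 mol.
n(NaOH) = 0.01637 / 1 = 0.01637 mol.
mass = 0.01637 mol x 40.00 g/mol = 0.655 g.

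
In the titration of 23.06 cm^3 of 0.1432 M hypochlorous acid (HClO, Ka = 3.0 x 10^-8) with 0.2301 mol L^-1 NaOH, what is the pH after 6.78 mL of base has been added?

Initial n(HClO) = 0.1432 x 0.02306 = 0.003302 mol.
n(NaOH) added = 0.2301 x 0.006780 = 0.001560 mol, converting that many moles of HClO to ClO-.
Remaining n(HClO) = 0.001742 mol; n(ClO-) = 0.001560 mol.
By Henderson-Hasselbalch, pH = pKa + log([A^-]/[HA]) = 7.52 + log(0.001560/0.001742) = 7.52 + (-0.05) = 7.47.

7.47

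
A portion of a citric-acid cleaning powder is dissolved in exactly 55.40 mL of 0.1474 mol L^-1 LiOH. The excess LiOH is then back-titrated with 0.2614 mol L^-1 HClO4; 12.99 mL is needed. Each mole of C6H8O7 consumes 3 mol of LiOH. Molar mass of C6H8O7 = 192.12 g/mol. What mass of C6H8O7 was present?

Total n(LiOH) added = 0.1474 x 0.05540 = 0.008166 mol.
n(HClO4) used = 0.2614 x 0.01299 = 0.003396 mol, which equals the excess n(LiOH).
So n(LiOH) consumed by the sample = 0.008166 - 0.003396 = 0.004770 mol.
n(C6H8O7) = 0.004770 / 3 = 0.001590 mol.
mass = 0.001590 mol x 192.12 g/mol = 0.305 g.

0.305 g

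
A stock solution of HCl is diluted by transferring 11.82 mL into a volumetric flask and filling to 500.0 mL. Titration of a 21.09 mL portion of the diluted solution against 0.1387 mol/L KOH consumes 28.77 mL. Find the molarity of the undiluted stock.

n(KOH) = 0.1387 x 0.02877 = 0.003990 mol.
n(HCl) in the aliquot = 0.003990 mol.
[diluted HCl] = 0.003990 / 0.02109 = 0.1892 M.
Dilution factor = 500.0/11.82 = 42.30, so [stock] = 0.1892 x 42.30 = 8.00 M.

8.00 M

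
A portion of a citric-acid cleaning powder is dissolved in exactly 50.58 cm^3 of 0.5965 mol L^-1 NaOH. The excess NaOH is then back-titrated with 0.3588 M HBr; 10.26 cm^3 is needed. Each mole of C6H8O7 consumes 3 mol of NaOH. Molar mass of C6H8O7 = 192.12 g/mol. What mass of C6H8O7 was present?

1.70 g

Total n(NaOH) added = 0.5965 x 0.05058 = 0.03017 mol.
n(HBr) used = 0.3588 x 0.01026 = 0.003681 mol, which equals the excess n(NaOH).
So n(NaOH) consumed by the sample = 0.03017 - 0.003681 = 0.02649 mol.
n(C6H8O7) = 0.02649 / 3 = 0.008830 mol.
mass = 0.008830 mol x 192.12 g/mol = 1.70 g.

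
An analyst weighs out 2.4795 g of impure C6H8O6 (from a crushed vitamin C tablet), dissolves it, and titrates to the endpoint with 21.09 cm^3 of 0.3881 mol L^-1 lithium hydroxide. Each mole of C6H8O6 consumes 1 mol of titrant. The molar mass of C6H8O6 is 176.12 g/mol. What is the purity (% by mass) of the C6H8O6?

n(LiOH) = 0.3881 x 0.02109 = 0.008185 mol.
n(C6H8O6) = 0.008185 / 1 = 0.008185 mol.
mass of C6H8O6 = 0.008185 x 176.12 = 1.442 g.
% purity = 1.442 / 2.4795 x 100 = 58.1%.

58.1%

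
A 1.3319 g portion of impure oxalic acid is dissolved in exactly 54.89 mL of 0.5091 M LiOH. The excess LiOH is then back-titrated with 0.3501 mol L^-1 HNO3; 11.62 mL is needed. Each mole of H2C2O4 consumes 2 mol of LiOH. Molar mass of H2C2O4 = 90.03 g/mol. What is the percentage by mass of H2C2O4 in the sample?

80.7%

Total n(LiOH) added = 0.5091 x 0.05489 = 0.02794 mol.
n(HNO3) used = 0.3501 x 0.01162 = 0.004068 mol, which equals the excess n(LiOH).
So n(LiOH) consumed by the sample = 0.02794 - 0.004068 = 0.02388 mol.
n(H2C2O4) = 0.02388 / 2 = 0.01194 mol.
mass H2C2O4 = 0.01194 x 90.03 = 1.075 g, so %H2C2O4 = 1.075/1.3319 x 100 = 80.7%.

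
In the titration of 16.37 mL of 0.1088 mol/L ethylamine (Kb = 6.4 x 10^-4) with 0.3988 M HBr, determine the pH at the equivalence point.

5.94

n(C2H5NH2) = 0.1088 x 0.01637 = 0.001781 mol; V(HBr) at equivalence = 0.001781/0.3988 = 0.004466 L.
At equivalence the base is fully converted to C2H5NH3+; total volume = 0.02084 L, so [C2H5NH3+] = 0.001781/0.02084 = 0.08548 M.
Ka(C2H5NH3+) = Kw/Kb = 1.0e-14 / 6.4 x 10^-4 = 1.56e-11.
[H^+] = sqrt(Ka x [C2H5NH3+]) = sqrt(1.56e-11 x 0.08548) = 1.16e-6 M.
pH = -log(1.16e-6) = 5.94.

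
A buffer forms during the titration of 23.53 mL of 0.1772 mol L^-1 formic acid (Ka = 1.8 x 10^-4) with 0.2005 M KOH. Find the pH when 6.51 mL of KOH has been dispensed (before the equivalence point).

Initial n(HCOOH) = 0.1772 x 0.02353 = 0.004170 mol.
n(KOH) added = 0.2005 x 0.006510 = 0.001305 mol, converting that many moles of HCOOH to HCOO-.
Remaining n(HCOOH) = 0.002864 mol; n(HCOO-) = 0.001305 mol.
By Henderson-Hasselbalch, pH = pKa + log([A^-]/[HA]) = 3.74 + log(0.001305/0.002864) = 3.74 + (-0.34) = 3.40.

3.40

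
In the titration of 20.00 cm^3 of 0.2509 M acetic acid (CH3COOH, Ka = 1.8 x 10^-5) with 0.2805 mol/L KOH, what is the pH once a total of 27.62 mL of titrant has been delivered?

12.76

n(acid) = 0.2509 x 0.02000 = 0.005018 mol; n(KOH) added = 0.2805 x 0.02762 = 0.007747 mol.
Base is in excess by 0.007747 - 0.005018 = 0.002729 mol in a total volume of 0.04762 L.
[OH^-] = 0.002729/0.04762 = 0.05732 M, so pOH = 1.24 and pH = 14.00 - 1.24 = 12.76.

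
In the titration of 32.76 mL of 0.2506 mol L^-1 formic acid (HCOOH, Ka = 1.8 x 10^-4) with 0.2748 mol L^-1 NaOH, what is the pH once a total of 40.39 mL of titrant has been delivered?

12.60

n(acid) = 0.2506 x 0.03276 = 0.008210 mol; n(NaOH) added = 0.2748 x 0.04039 = 0.01110 mol.
Base is in excess by 0.01110 - 0.008210 = 0.002890 mol in a total volume of 0.07315 L.
[OH^-] = 0.002890/0.07315 = 0.03950 M, so pOH = 1.40 and pH = 14.00 - 1.40 = 12.60.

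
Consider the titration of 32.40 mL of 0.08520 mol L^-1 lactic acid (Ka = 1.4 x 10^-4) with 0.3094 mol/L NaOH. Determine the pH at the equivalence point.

n(HC3H5O3) = 0.08520 x 0.03240 = 0.002760 mol; V(NaOH) at equivalence = 0.002760/0.3094 = 0.008922 L.
At equivalence all the acid is converted to C3H5O3-; total volume = 0.03240 + 0.008922 = 0.04132 L, so [C3H5O3-] = 0.002760/0.04132 = 0.06680 M.
Kb = Kw/Ka = 1.0e-14 / 1.4 x 10^-4 = 7.14e-11.
[OH^-] = sqrt(Kb x [C3H5O3-]) = sqrt(7.14e-11 x 0.06680) = 2.18e-6 M.
pOH = 5.66, so pH = 14.00 - 5.66 = 8.34.

8.34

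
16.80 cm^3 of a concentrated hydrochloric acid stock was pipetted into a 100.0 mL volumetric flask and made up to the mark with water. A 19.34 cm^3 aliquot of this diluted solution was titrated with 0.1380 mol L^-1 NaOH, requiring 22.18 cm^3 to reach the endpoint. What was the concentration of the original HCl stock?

n(NaOH) = 0.1380 x 0.02218 = 0.003061 mol.
n(HCl) in the aliquot = 0.003061 mol.
[diluted HCl] = 0.003061 / 0.01934 = 0.1583 M.
Dilution factor = 100.0/16.80 = 5.952, so [stock] = 0.1583 x 5.952 = 0.942 M.

0.942 M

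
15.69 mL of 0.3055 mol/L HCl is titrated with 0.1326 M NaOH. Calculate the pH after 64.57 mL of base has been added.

12.67

n(acid) = 0.3055 x 0.01569 = 0.004793 mol; n(NaOH) added = 0.1326 x 0.06457 = 0.008562 mol.
Base is in excess by 0.008562 - 0.004793 = 0.003769 mol in a total volume of 0.08026 L.
[OH^-] = 0.003769/0.08026 = 0.04696 M, so pOH = 1.33 and pH = 14.00 - 1.33 = 12.67.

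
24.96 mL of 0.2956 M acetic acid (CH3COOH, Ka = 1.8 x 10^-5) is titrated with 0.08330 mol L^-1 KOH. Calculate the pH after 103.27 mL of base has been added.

11.98

n(acid) = 0.2956 x 0.02496 = 0.007378 mol; n(KOH) added = 0.08330 x 0.1033 = 0.008602 mol.
Base is in excess by 0.008602 - 0.007378 = 0.001224 mol in a total volume of 0.1282 L.
[OH^-] = 0.001224/0.1282 = 0.009547 M, so pOH = 2.02 and pH = 14.00 - 2.02 = 11.98.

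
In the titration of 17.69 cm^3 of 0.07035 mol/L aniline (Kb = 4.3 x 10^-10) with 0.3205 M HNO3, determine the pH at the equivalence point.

n(C6H5NH2) = 0.07035 x 0.01769 = 0.001244 mol; V(HNO3) at equivalence = 0.001244/0.3205 = 0.003883 L.
At equivalence the base is fully converted to C6H5NH3+; total volume = 0.02157 L, so [C6H5NH3+] = 0.001244/0.02157 = 0.05769 M.
Ka(C6H5NH3+) = Kw/Kb = 1.0e-14 / 4.3 x 10^-10 = 2.33e-5.
[H^+] = sqrt(Ka x [C6H5NH3+]) = sqrt(2.33e-5 x 0.05769) = 0.00116 M.
pH = -log(0.00116) = 2.94.

2.94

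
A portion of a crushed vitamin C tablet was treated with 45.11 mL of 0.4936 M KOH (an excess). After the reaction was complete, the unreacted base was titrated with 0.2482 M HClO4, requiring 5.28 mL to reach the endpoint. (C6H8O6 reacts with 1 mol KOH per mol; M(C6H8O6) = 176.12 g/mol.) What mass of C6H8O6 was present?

Total n(KOH) added = 0.4936 x 0.04511 = 0.02227 mol.
n(HClO4) used = 0.2482 x 0.005280 = 0.001310 mol, which equals the excess n(KOH).
So n(KOH) consumed by the sample = 0.02227 - 0.001310 = 0.02096 mol.
n(C6H8O6) = 0.02096 / 1 = 0.02096 mol.
mass = 0.02096 mol x 176.12 g/mol = 3.69 g.

3.69 g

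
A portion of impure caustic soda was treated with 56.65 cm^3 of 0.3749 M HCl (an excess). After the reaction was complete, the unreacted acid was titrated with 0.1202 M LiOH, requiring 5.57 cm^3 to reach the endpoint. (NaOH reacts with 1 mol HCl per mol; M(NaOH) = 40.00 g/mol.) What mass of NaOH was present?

0.823 g

Total n(HCl) added = 0.3749 x 0.05665 = 0.02124 mol.
n(LiOH) used = 0.1202 x 0.005570 = 0.0006695 mol, which equals the excess n(HCl).
So n(HCl) consumed by the sample = 0.02124 - 0.0006695 = 0.02057 mol.
n(NaOH) = 0.02057 / 1 = 0.02057 mol.
mass = 0.02057 mol x 40.00 g/mol = 0.823 g.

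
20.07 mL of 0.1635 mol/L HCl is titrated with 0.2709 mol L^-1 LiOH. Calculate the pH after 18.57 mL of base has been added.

n(acid) = 0.1635 x 0.02007 = 0.003281 mol; n(LiOH) added = 0.2709 x 0.01857 = 0.005031 mol.
Base is in excess by 0.005031 - 0.003281 = 0.001749 mol in a total volume of 0.03864 L.
[OH^-] = 0.001749/0.03864 = 0.04527 M, so pOH = 1.34 and pH = 14.00 - 1.34 = 12.66.

12.66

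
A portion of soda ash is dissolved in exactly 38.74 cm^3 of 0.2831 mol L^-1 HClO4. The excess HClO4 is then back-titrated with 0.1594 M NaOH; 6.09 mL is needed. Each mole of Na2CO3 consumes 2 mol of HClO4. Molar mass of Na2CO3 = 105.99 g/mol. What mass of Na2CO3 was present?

0.530 g

Total n(HClO4) added = 0.2831 x 0.03874 = 0.01097 mol.
n(NaOH) used = 0.1594 x 0.006090 = 0.0009707 mol, which equals the excess n(HClO4).
So n(HClO4) consumed by the sample = 0.01097 - 0.0009707 = 0.009997 mol.
n(Na2CO3) = 0.009997 / 2 = 0.004998 mol.
mass = 0.004998 mol x 105.99 g/mol = 0.530 g.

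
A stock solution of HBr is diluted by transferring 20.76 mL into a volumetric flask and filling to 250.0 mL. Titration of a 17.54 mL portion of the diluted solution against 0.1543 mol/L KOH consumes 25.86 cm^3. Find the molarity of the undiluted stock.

2.74 M

n(KOH) = 0.1543 x 0.02586 = 0.003990 mol.
n(HBr) in the aliquot = 0.003990 mol.
[diluted HBr] = 0.003990 / 0.01754 = 0.2275 M.
Dilution factor = 250.0/20.76 = 12.04, so [stock] = 0.2275 x 12.04 = 2.74 M.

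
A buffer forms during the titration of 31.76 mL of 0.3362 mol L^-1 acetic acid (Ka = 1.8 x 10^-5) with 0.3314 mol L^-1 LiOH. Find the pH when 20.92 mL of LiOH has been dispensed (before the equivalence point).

Initial n(CH3COOH) = 0.3362 x 0.03176 = 0.01068 mol.
n(LiOH) added = 0.3314 x 0.02092 = 0.006933 mol, converting that many moles of CH3COOH to CH3COO-.
Remaining n(CH3COOH) = 0.003745 mol; n(CH3COO-) = 0.006933 mol.
By Henderson-Hasselbalch, pH = pKa + log([A^-]/[HA]) = 4.74 + log(0.006933/0.003745) = 4.74 + (+0.27) = 5.01.

5.01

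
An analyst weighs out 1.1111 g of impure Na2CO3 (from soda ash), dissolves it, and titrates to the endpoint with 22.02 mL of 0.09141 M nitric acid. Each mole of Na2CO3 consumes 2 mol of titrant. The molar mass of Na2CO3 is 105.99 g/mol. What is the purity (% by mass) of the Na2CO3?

9.60%

n(HNO3) = 0.09141 x 0.02202 = 0.002013 mol.
n(Na2CO3) = 0.002013 / 2 = 0.001006 mol.
mass of Na2CO3 = 0.001006 x 105.99 = 0.1067 g.
% purity = 0.1067 / 1.1111 x 100 = 9.60%.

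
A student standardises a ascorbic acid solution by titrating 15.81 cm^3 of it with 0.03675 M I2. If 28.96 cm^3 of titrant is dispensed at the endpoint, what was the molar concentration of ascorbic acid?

n(I2) = 0.03675 x 0.02896 = 0.001064 mol.
From the balanced equation, 1 mol I2 reacts with 1 mol ascorbic acid, so n(ascorbic acid) = 0.001064 x 1/1 = 0.001064 mol.
[ascorbic acid] = 0.001064 / 0.01581 L = 0.0673 M.

0.0673 M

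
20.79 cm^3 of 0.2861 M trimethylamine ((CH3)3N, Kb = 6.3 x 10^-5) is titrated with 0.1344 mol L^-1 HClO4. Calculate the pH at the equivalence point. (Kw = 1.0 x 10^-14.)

5.42

n((CH3)3N) = 0.2861 x 0.02079 = 0.005948 mol; V(HClO4) at equivalence = 0.005948/0.1344 = 0.04426 L.
At equivalence the base is fully converted to (CH3)3NH+; total volume = 0.06505 L, so [(CH3)3NH+] = 0.005948/0.06505 = 0.09144 M.
Ka((CH3)3NH+) = Kw/Kb = 1.0e-14 / 6.3 x 10^-5 = 1.59e-10.
[H^+] = sqrt(Ka x [(CH3)3NH+]) = sqrt(1.59e-10 x 0.09144) = 3.81e-6 M.
pH = -log(3.81e-6) = 5.42.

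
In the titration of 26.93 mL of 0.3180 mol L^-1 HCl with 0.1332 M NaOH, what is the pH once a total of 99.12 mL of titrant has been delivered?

12.57

n(acid) = 0.3180 x 0.02693 = 0.008564 mol; n(NaOH) added = 0.1332 x 0.09912 = 0.01320 mol.
Base is in excess by 0.01320 - 0.008564 = 0.004639 mol in a total volume of 0.1261 L.
[OH^-] = 0.004639/0.1261 = 0.03680 M, so pOH = 1.43 and pH = 14.00 - 1.43 = 12.57.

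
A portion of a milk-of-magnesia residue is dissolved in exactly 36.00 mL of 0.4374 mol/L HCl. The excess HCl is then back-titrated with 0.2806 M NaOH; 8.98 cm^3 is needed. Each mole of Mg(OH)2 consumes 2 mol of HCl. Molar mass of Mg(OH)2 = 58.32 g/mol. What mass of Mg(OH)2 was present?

0.386 g

Total n(HCl) added = 0.4374 x 0.03600 = 0.01575 mol.
n(NaOH) used = 0.2806 x 0.008980 = 0.002520 mol, which equals the excess n(HCl).
So n(HCl) consumed by the sample = 0.01575 - 0.002520 = 0.01323 mol.
n(Mg(OH)2) = 0.01323 / 2 = 0.006613 mol.
mass = 0.006613 mol x 58.32 g/mol = 0.386 g.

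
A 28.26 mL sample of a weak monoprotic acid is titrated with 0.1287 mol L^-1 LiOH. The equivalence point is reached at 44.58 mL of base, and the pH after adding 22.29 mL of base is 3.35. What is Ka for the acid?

22.29 mL is half of the equivalence volume, so this is the half-equivalence point where [HA] = [A^-].
At half-equivalence pH = pKa, so pKa = 3.35.
Ka = 10^(-3.35) = 4.5 x 10^-4.

4.5 x 10^-4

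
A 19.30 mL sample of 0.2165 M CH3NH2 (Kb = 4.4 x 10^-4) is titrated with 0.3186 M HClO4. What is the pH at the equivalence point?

n(CH3NH2) = 0.2165 x 0.01930 = 0.004178 mol; V(HClO4) at equivalence = 0.004178/0.3186 = 0.01312 L.
At equivalence the base is fully converted to CH3NH3+; total volume = 0.03242 L, so [CH3NH3+] = 0.004178/0.03242 = 0.1289 M.
Ka(CH3NH3+) = Kw/Kb = 1.0e-14 / 4.4 x 10^-4 = 2.27e-11.
[H^+] = sqrt(Ka x [CH3NH3+]) = sqrt(2.27e-11 x 0.1289) = 1.71e-6 M.
pH = -log(1.71e-6) = 5.77.

5.77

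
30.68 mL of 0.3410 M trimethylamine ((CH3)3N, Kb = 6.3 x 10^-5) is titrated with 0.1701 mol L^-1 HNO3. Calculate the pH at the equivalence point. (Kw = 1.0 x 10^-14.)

5.37

n((CH3)3N) = 0.3410 x 0.03068 = 0.01046 mol; V(HNO3) at equivalence = 0.01046/0.1701 = 0.06150 L.
At equivalence the base is fully converted to (CH3)3NH+; total volume = 0.09218 L, so [(CH3)3NH+] = 0.01046/0.09218 = 0.1135 M.
Ka((CH3)3NH+) = Kw/Kb = 1.0e-14 / 6.3 x 10^-5 = 1.59e-10.
[H^+] = sqrt(Ka x [(CH3)3NH+]) = sqrt(1.59e-10 x 0.1135) = 4.24e-6 M.
pH = -log(4.24e-6) = 5.37.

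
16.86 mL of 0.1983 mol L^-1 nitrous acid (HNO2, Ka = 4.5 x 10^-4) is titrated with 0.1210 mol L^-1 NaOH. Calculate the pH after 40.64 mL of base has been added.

12.44

n(acid) = 0.1983 x 0.01686 = 0.003343 mol; n(NaOH) added = 0.1210 x 0.04064 = 0.004917 mol.
Base is in excess by 0.004917 - 0.003343 = 0.001574 mol in a total volume of 0.05750 L.
[OH^-] = 0.001574/0.05750 = 0.02738 M, so pOH = 1.56 and pH = 14.00 - 1.56 = 12.44.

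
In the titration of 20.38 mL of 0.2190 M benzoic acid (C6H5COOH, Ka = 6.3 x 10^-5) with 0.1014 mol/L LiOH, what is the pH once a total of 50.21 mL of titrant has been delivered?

n(acid) = 0.2190 x 0.02038 = 0.004463 mol; n(LiOH) added = 0.1014 x 0.05021 = 0.005091 mol.
Base is in excess by 0.005091 - 0.004463 = 0.0006281 mol in a total volume of 0.07059 L.
[OH^-] = 0.0006281/0.07059 = 0.008897 M, so pOH = 2.05 and pH = 14.00 - 2.05 = 11.95.

11.95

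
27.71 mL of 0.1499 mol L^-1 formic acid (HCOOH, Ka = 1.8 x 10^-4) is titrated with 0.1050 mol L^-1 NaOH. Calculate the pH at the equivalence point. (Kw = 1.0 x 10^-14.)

8.27

n(HCOOH) = 0.1499 x 0.02771 = 0.004154 mol; V(NaOH) at equivalence = 0.004154/0.1050 = 0.03956 L.
At equivalence all the acid is converted to HCOO-; total volume = 0.02771 + 0.03956 = 0.06727 L, so [HCOO-] = 0.004154/0.06727 = 0.06175 M.
Kb = Kw/Ka = 1.0e-14 / 1.8 x 10^-4 = 5.56e-11.
[OH^-] = sqrt(Kb x [HCOO-]) = sqrt(5.56e-11 x 0.06175) = 1.85e-6 M.
pOH = 5.73, so pH = 14.00 - 5.73 = 8.27.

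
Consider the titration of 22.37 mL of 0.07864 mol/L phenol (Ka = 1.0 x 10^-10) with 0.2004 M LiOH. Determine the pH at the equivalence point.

11.38

n(C6H5OH) = 0.07864 x 0.02237 = 0.001759 mol; V(LiOH) at equivalence = 0.001759/0.2004 = 0.008778 L.
At equivalence all the acid is converted to C6H5O-; total volume = 0.02237 + 0.008778 = 0.03115 L, so [C6H5O-] = 0.001759/0.03115 = 0.05648 M.
Kb = Kw/Ka = 1.0e-14 / 1.0 x 10^-10 = 0.000100.
[OH^-] = sqrt(Kb x [C6H5O-]) = sqrt(0.000100 x 0.05648) = 0.00238 M.
pOH = 2.62, so pH = 14.00 - 2.62 = 11.38.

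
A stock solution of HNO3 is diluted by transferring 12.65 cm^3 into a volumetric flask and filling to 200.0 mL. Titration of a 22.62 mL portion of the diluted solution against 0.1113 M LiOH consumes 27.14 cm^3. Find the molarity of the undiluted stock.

2.11 M

n(LiOH) = 0.1113 x 0.02714 = 0.003021 mol.
n(HNO3) in the aliquot = 0.003021 mol.
[diluted HNO3] = 0.003021 / 0.02262 = 0.1335 M.
Dilution factor = 200.0/12.65 = 15.81, so [stock] = 0.1335 x 15.81 = 2.11 M.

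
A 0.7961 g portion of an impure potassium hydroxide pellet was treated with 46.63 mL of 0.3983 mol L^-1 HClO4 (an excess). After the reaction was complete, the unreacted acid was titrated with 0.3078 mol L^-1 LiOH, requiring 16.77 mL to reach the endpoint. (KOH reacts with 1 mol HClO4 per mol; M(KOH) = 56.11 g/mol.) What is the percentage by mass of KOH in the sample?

Total n(HClO4) added = 0.3983 x 0.04663 = 0.01857 mol.
n(LiOH) used = 0.3078 x 0.01677 = 0.005162 mol, which equals the excess n(HClO4).
So n(HClO4) consumed by the sample = 0.01857 - 0.005162 = 0.01341 mol.
n(KOH) = 0.01341 / 1 = 0.01341 mol.
mass KOH = 0.01341 x 56.11 = 0.7525 g, so %KOH = 0.7525/0.7961 x 100 = 94.5%.

94.5%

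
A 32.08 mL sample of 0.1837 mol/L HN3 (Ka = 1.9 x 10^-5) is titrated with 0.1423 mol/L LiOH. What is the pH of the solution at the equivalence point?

n(HN3) = 0.1837 x 0.03208 = 0.005893 mol; V(LiOH) at equivalence = 0.005893/0.1423 = 0.04141 L.
At equivalence all the acid is converted to N3-; total volume = 0.03208 + 0.04141 = 0.07349 L, so [N3-] = 0.005893/0.07349 = 0.08019 M.
Kb = Kw/Ka = 1.0e-14 / 1.9 x 10^-5 = 5.26e-10.
[OH^-] = sqrt(Kb x [N3-]) = sqrt(5.26e-10 x 0.08019) = 6.50e-6 M.
pOH = 5.19, so pH = 14.00 - 5.19 = 8.81.

8.81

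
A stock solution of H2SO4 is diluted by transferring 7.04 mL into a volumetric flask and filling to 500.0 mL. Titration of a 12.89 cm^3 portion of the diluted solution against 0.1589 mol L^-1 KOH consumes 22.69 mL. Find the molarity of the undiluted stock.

9.93 M

n(KOH) = 0.1589 x 0.02269 = 0.003605 mol.
n(H2SO4) in the aliquot = 0.003605 x 1/2 = 0.001803 mol.
[diluted H2SO4] = 0.001803 / 0.01289 = 0.1399 M.
Dilution factor = 500.0/7.040 = 71.02, so [stock] = 0.1399 x 71.02 = 9.93 M.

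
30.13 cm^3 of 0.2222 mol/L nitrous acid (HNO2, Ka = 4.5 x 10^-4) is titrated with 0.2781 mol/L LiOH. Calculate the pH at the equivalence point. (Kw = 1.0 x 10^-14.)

8.22

n(HNO2) = 0.2222 x 0.03013 = 0.006695 mol; V(LiOH) at equivalence = 0.006695/0.2781 = 0.02407 L.
At equivalence all the acid is converted to NO2-; total volume = 0.03013 + 0.02407 = 0.05420 L, so [NO2-] = 0.006695/0.05420 = 0.1235 M.
Kb = Kw/Ka = 1.0e-14 / 4.5 x 10^-4 = 2.22e-11.
[OH^-] = sqrt(Kb x [NO2-]) = sqrt(2.22e-11 x 0.1235) = 1.66e-6 M.
pOH = 5.78, so pH = 14.00 - 5.78 = 8.22.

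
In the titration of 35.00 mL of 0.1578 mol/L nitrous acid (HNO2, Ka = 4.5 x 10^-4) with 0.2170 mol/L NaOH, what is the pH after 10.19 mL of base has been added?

3.17

Initial n(HNO2) = 0.1578 x 0.03500 = 0.005523 mol.
n(NaOH) added = 0.2170 x 0.01019 = 0.002211 mol, converting that many moles of HNO2 to NO2-.
Remaining n(HNO2) = 0.003312 mol; n(NO2-) = 0.002211 mol.
By Henderson-Hasselbalch, pH = pKa + log([A^-]/[HA]) = 3.35 + log(0.002211/0.003312) = 3.35 + (-0.18) = 3.17.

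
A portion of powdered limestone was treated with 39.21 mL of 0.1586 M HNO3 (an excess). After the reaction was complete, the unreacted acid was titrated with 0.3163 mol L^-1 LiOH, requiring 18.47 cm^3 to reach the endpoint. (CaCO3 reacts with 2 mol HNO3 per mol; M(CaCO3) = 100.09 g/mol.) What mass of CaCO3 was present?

Total n(HNO3) added = 0.1586 x 0.03921 = 0.006219 mol.
n(LiOH) used = 0.3163 x 0.01847 = 0.005842 mol, which equals the excess n(HNO3).
So n(HNO3) consumed by the sample = 0.006219 - 0.005842 = 0.0003766 mol.
n(CaCO3) = 0.0003766 / 2 = 0.0001883 mol.
mass = 0.0001883 mol x 100.09 g/mol = 0.0188 g.

0.0188 g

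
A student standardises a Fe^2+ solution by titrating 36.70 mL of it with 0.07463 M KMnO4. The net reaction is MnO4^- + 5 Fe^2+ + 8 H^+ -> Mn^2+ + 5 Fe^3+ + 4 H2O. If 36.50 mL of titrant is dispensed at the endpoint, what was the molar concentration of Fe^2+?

n(KMnO4) = 0.07463 x 0.03650 = 0.002724 mol.
From the balanced equation, 1 mol KMnO4 reacts with 5 mol Fe^2+, so n(Fe^2+) = 0.002724 x 5/1 = 0.01362 mol.
[Fe^2+] = 0.01362 / 0.03670 L = 0.371 M.

0.371 M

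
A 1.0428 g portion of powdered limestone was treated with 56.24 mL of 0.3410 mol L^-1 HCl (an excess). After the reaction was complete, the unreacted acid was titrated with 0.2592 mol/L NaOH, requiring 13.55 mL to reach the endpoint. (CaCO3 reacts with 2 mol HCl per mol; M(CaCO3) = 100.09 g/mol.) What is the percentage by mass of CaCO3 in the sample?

75.2%

Total n(HCl) added = 0.3410 x 0.05624 = 0.01918 mol.
n(NaOH) used = 0.2592 x 0.01355 = 0.003512 mol, which equals the excess n(HCl).
So n(HCl) consumed by the sample = 0.01918 - 0.003512 = 0.01567 mol.
n(CaCO3) = 0.01567 / 2 = 0.007833 mol.
mass CaCO3 = 0.007833 x 100.09 = 0.7840 g, so %CaCO3 = 0.7840/1.0428 x 100 = 75.2%.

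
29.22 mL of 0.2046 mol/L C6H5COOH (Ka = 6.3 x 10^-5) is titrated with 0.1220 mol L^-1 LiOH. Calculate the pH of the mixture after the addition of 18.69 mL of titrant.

3.99

Initial n(C6H5COOH) = 0.2046 x 0.02922 = 0.005978 mol.
n(LiOH) added = 0.1220 x 0.01869 = 0.002280 mol, converting that many moles of C6H5COOH to C6H5COO-.
Remaining n(C6H5COOH) = 0.003698 mol; n(C6H5COO-) = 0.002280 mol.
By Henderson-Hasselbalch, pH = pKa + log([A^-]/[HA]) = 4.20 + log(0.002280/0.003698) = 4.20 + (-0.21) = 3.99.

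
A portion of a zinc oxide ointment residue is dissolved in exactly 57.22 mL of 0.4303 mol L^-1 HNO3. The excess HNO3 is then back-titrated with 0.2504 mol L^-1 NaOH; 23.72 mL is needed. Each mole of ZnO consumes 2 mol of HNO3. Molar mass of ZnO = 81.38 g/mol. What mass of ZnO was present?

0.760 g

Total n(HNO3) added = 0.4303 x 0.05722 = 0.02462 mol.
n(NaOH) used = 0.2504 x 0.02372 = 0.005939 mol, which equals the excess n(HNO3).
So n(HNO3) consumed by the sample = 0.02462 - 0.005939 = 0.01868 mol.
n(ZnO) = 0.01868 / 2 = 0.009341 mol.
mass = 0.009341 mol x 81.38 g/mol = 0.760 g.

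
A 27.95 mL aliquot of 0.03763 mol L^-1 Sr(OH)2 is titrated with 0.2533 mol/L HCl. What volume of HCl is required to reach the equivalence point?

8.30 mL

n(Sr(OH)2) = 0.03763 mol/L x 0.02795 L = 0.001052 mol.
The neutralisation is 1 Sr(OH)2 : 2 HCl, so n(HCl) = 0.001052 x 2/1 = 0.002104 mol.
V(HCl) = 0.002104 / 0.2533 = 0.008304 L = 8.30 mL.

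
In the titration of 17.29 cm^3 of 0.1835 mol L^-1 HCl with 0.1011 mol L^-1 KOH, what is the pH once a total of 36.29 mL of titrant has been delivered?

11.97

n(acid) = 0.1835 x 0.01729 = 0.003173 mol; n(KOH) added = 0.1011 x 0.03629 = 0.003669 mol.
Base is in excess by 0.003669 - 0.003173 = 0.0004962 mol in a total volume of 0.05358 L.
[OH^-] = 0.0004962/0.05358 = 0.009261 M, so pOH = 2.03 and pH = 14.00 - 2.03 = 11.97.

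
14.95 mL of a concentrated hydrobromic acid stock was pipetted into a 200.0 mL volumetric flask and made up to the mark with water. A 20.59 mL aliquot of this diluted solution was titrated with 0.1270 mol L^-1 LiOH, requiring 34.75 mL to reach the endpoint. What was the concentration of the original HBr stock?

n(LiOH) = 0.1270 x 0.03475 = 0.004413 mol.
n(HBr) in the aliquot = 0.004413 mol.
[diluted HBr] = 0.004413 / 0.02059 = 0.2143 M.
Dilution factor = 200.0/14.95 = 13.38, so [stock] = 0.2143 x 13.38 = 2.87 M.

2.87 M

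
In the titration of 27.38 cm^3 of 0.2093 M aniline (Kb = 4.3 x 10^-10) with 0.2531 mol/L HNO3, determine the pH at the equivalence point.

2.79

n(C6H5NH2) = 0.2093 x 0.02738 = 0.005731 mol; V(HNO3) at equivalence = 0.005731/0.2531 = 0.02264 L.
At equivalence the base is fully converted to C6H5NH3+; total volume = 0.05002 L, so [C6H5NH3+] = 0.005731/0.05002 = 0.1146 M.
Ka(C6H5NH3+) = Kw/Kb = 1.0e-14 / 4.3 x 10^-10 = 2.33e-5.
[H^+] = sqrt(Ka x [C6H5NH3+]) = sqrt(2.33e-5 x 0.1146) = 0.00163 M.
pH = -log(0.00163) = 2.79.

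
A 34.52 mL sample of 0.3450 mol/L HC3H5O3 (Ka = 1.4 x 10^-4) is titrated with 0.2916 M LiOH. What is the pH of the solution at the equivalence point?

8.53

n(HC3H5O3) = 0.3450 x 0.03452 = 0.01191 mol; V(LiOH) at equivalence = 0.01191/0.2916 = 0.04084 L.
At equivalence all the acid is converted to C3H5O3-; total volume = 0.03452 + 0.04084 = 0.07536 L, so [C3H5O3-] = 0.01191/0.07536 = 0.1580 M.
Kb = Kw/Ka = 1.0e-14 / 1.4 x 10^-4 = 7.14e-11.
[OH^-] = sqrt(Kb x [C3H5O3-]) = sqrt(7.14e-11 x 0.1580) = 3.36e-6 M.
pOH = 5.47, so pH = 14.00 - 5.47 = 8.53.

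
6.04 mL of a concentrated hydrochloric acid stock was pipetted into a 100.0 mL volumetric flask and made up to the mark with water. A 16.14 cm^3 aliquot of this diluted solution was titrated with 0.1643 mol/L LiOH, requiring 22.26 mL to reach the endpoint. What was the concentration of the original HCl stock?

n(LiOH) = 0.1643 x 0.02226 = 0.003657 mol.
n(HCl) in the aliquot = 0.003657 mol.
[diluted HCl] = 0.003657 / 0.01614 = 0.2266 M.
Dilution factor = 100.0/6.040 = 16.56, so [stock] = 0.2266 x 16.56 = 3.75 M.

3.75 M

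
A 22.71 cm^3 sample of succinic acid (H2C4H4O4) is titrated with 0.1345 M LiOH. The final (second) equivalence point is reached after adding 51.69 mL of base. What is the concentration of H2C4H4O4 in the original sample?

0.153 M

n(LiOH) = 0.1345 x 0.05169 = 0.006952 mol.
At the final (second) equivalence point, 2 mol OH^- react per mol H2C4H4O4, so n(H2C4H4O4) = 0.006952 / 2 = 0.003476 mol.
[H2C4H4O4] = 0.003476 / 0.02271 L = 0.153 M.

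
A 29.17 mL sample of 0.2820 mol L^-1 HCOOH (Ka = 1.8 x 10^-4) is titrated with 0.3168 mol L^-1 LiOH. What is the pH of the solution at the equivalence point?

n(HCOOH) = 0.2820 x 0.02917 = 0.008226 mol; V(LiOH) at equivalence = 0.008226/0.3168 = 0.02597 L.
At equivalence all the acid is converted to HCOO-; total volume = 0.02917 + 0.02597 = 0.05514 L, so [HCOO-] = 0.008226/0.05514 = 0.1492 M.
Kb = Kw/Ka = 1.0e-14 / 1.8 x 10^-4 = 5.56e-11.
[OH^-] = sqrt(Kb x [HCOO-]) = sqrt(5.56e-11 x 0.1492) = 2.88e-6 M.
pOH = 5.54, so pH = 14.00 - 5.54 = 8.46.

8.46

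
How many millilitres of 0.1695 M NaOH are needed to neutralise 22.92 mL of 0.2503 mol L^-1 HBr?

33.8 mL

n(HBr) = 0.2503 mol/L x 0.02292 L = 0.005737 mol.
At equivalence n(NaOH) = n(HBr) = 0.005737 mol.
V(NaOH) = 0.005737 / 0.1695 = 0.03385 L = 33.8 mL.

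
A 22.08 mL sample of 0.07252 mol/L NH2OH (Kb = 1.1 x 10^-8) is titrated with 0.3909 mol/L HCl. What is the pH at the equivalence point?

3.63

n(NH2OH) = 0.07252 x 0.02208 = 0.001601 mol; V(HCl) at equivalence = 0.001601/0.3909 = 0.004096 L.
At equivalence the base is fully converted to NH3OH+; total volume = 0.02618 L, so [NH3OH+] = 0.001601/0.02618 = 0.06117 M.
Ka(NH3OH+) = Kw/Kb = 1.0e-14 / 1.1 x 10^-8 = 9.09e-7.
[H^+] = sqrt(Ka x [NH3OH+]) = sqrt(9.09e-7 x 0.06117) = 0.000236 M.
pH = -log(0.000236) = 3.63.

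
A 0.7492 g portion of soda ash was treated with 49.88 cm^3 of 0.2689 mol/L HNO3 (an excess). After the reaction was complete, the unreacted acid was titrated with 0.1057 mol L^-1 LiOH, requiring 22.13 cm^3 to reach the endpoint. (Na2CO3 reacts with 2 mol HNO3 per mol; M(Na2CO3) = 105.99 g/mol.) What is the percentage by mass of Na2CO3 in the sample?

78.3%

Total n(HNO3) added = 0.2689 x 0.04988 = 0.01341 mol.
n(LiOH) used = 0.1057 x 0.02213 = 0.002339 mol, which equals the excess n(HNO3).
So n(HNO3) consumed by the sample = 0.01341 - 0.002339 = 0.01107 mol.
n(Na2CO3) = 0.01107 / 2 = 0.005537 mol.
mass Na2CO3 = 0.005537 x 105.99 = 0.5868 g, so %Na2CO3 = 0.5868/0.7492 x 100 = 78.3%.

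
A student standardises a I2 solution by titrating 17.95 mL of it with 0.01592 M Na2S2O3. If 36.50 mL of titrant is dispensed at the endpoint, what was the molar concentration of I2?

0.0162 M

n(Na2S2O3) = 0.01592 x 0.03650 = 0.0005811 mol.
From the balanced equation, 2 mol Na2S2O3 reacts with 1 mol I2, so n(I2) = 0.0005811 x 1/2 = 0.0002905 mol.
[I2] = 0.0002905 / 0.01795 L = 0.0162 M.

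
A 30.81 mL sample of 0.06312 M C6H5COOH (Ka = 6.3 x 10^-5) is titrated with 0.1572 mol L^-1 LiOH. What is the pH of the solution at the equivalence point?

8.43

n(C6H5COOH) = 0.06312 x 0.03081 = 0.001945 mol; V(LiOH) at equivalence = 0.001945/0.1572 = 0.01237 L.
At equivalence all the acid is converted to C6H5COO-; total volume = 0.03081 + 0.01237 = 0.04318 L, so [C6H5COO-] = 0.001945/0.04318 = 0.04504 M.
Kb = Kw/Ka = 1.0e-14 / 6.3 x 10^-5 = 1.59e-10.
[OH^-] = sqrt(Kb x [C6H5COO-]) = sqrt(1.59e-10 x 0.04504) = 2.67e-6 M.
pOH = 5.57, so pH = 14.00 - 5.57 = 8.43.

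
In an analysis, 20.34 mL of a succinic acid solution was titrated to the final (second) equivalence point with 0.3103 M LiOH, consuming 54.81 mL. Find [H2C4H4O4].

0.418 M

n(LiOH) = 0.3103 x 0.05481 = 0.01701 mol.
At the final (second) equivalence point, 2 mol OH^- react per mol H2C4H4O4, so n(H2C4H4O4) = 0.01701 / 2 = 0.008504 mol.
[H2C4H4O4] = 0.008504 / 0.02034 L = 0.418 M.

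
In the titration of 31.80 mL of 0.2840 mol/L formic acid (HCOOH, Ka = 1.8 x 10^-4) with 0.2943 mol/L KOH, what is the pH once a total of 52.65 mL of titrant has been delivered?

12.88

n(acid) = 0.2840 x 0.03180 = 0.009031 mol; n(KOH) added = 0.2943 x 0.05265 = 0.01549 mol.
Base is in excess by 0.01549 - 0.009031 = 0.006464 mol in a total volume of 0.08445 L.
[OH^-] = 0.006464/0.08445 = 0.07654 M, so pOH = 1.12 and pH = 14.00 - 1.12 = 12.88.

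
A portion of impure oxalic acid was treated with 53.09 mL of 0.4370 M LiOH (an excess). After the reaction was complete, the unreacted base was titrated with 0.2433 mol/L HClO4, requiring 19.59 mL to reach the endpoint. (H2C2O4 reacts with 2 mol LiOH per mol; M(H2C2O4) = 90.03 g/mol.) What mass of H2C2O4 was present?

0.830 g

Total n(LiOH) added = 0.4370 x 0.05309 = 0.02320 mol.
n(HClO4) used = 0.2433 x 0.01959 = 0.004766 mol, which equals the excess n(LiOH).
So n(LiOH) consumed by the sample = 0.02320 - 0.004766 = 0.01843 mol.
n(H2C2O4) = 0.01843 / 2 = 0.009217 mol.
mass = 0.009217 mol x 90.03 g/mol = 0.830 g.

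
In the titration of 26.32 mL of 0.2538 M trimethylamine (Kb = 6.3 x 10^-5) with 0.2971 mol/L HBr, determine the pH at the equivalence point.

5.33

n((CH3)3N) = 0.2538 x 0.02632 = 0.006680 mol; V(HBr) at equivalence = 0.006680/0.2971 = 0.02248 L.
At equivalence the base is fully converted to (CH3)3NH+; total volume = 0.04880 L, so [(CH3)3NH+] = 0.006680/0.04880 = 0.1369 M.
Ka((CH3)3NH+) = Kw/Kb = 1.0e-14 / 6.3 x 10^-5 = 1.59e-10.
[H^+] = sqrt(Ka x [(CH3)3NH+]) = sqrt(1.59e-10 x 0.1369) = 4.66e-6 M.
pH = -log(4.66e-6) = 5.33.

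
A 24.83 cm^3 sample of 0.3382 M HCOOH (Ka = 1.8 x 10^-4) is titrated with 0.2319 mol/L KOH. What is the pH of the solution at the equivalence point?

8.44

n(HCOOH) = 0.3382 x 0.02483 = 0.008398 mol; V(KOH) at equivalence = 0.008398/0.2319 = 0.03621 L.
At equivalence all the acid is converted to HCOO-; total volume = 0.02483 + 0.03621 = 0.06104 L, so [HCOO-] = 0.008398/0.06104 = 0.1376 M.
Kb = Kw/Ka = 1.0e-14 / 1.8 x 10^-4 = 5.56e-11.
[OH^-] = sqrt(Kb x [HCOO-]) = sqrt(5.56e-11 x 0.1376) = 2.76e-6 M.
pOH = 5.56, so pH = 14.00 - 5.56 = 8.44.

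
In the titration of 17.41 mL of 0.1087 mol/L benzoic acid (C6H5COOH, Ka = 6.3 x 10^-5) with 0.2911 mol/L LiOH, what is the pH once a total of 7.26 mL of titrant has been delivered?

11.95

n(acid) = 0.1087 x 0.01741 = 0.001892 mol; n(LiOH) added = 0.2911 x 0.007260 = 0.002113 mol.
Base is in excess by 0.002113 - 0.001892 = 0.0002209 mol in a total volume of 0.02467 L.
[OH^-] = 0.0002209/0.02467 = 0.008955 M, so pOH = 2.05 and pH = 14.00 - 2.05 = 11.95.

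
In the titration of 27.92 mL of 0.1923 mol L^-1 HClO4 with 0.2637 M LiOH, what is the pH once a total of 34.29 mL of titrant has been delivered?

n(acid) = 0.1923 x 0.02792 = 0.005369 mol; n(LiOH) added = 0.2637 x 0.03429 = 0.009042 mol.
Base is in excess by 0.009042 - 0.005369 = 0.003673 mol in a total volume of 0.06221 L.
[OH^-] = 0.003673/0.06221 = 0.05905 M, so pOH = 1.23 and pH = 14.00 - 1.23 = 12.77.

12.77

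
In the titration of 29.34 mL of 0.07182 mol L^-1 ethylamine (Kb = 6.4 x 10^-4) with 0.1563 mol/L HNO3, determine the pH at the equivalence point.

6.06

n(C2H5NH2) = 0.07182 x 0.02934 = 0.002107 mol; V(HNO3) at equivalence = 0.002107/0.1563 = 0.01348 L.
At equivalence the base is fully converted to C2H5NH3+; total volume = 0.04282 L, so [C2H5NH3+] = 0.002107/0.04282 = 0.04921 M.
Ka(C2H5NH3+) = Kw/Kb = 1.0e-14 / 6.4 x 10^-4 = 1.56e-11.
[H^+] = sqrt(Ka x [C2H5NH3+]) = sqrt(1.56e-11 x 0.04921) = 8.77e-7 M.
pH = -log(8.77e-7) = 6.06.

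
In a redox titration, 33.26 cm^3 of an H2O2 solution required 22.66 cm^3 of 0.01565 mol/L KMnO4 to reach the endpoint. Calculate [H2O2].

0.0267 M

n(KMnO4) = 0.01565 x 0.02266 = 0.0003546 mol.
From the balanced equation, 2 mol KMnO4 reacts with 5 mol H2O2, so n(H2O2) = 0.0003546 x 5/2 = 0.0008866 mol.
[H2O2] = 0.0008866 / 0.03326 L = 0.0267 M.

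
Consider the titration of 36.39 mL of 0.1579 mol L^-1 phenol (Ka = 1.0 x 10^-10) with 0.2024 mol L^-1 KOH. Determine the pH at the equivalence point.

11.47

n(C6H5OH) = 0.1579 x 0.03639 = 0.005746 mol; V(KOH) at equivalence = 0.005746/0.2024 = 0.02839 L.
At equivalence all the acid is converted to C6H5O-; total volume = 0.03639 + 0.02839 = 0.06478 L, so [C6H5O-] = 0.005746/0.06478 = 0.08870 M.
Kb = Kw/Ka = 1.0e-14 / 1.0 x 10^-10 = 0.000100.
[OH^-] = sqrt(Kb x [C6H5O-]) = sqrt(0.000100 x 0.08870) = 0.00298 M.
pOH = 2.53, so pH = 14.00 - 2.53 = 11.47.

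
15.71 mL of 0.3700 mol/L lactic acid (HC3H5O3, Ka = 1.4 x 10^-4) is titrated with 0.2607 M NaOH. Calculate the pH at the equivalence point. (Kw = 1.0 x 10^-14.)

n(HC3H5O3) = 0.3700 x 0.01571 = 0.005813 mol; V(NaOH) at equivalence = 0.005813/0.2607 = 0.02230 L.
At equivalence all the acid is converted to C3H5O3-; total volume = 0.01571 + 0.02230 = 0.03801 L, so [C3H5O3-] = 0.005813/0.03801 = 0.1529 M.
Kb = Kw/Ka = 1.0e-14 / 1.4 x 10^-4 = 7.14e-11.
[OH^-] = sqrt(Kb x [C3H5O3-]) = sqrt(7.14e-11 x 0.1529) = 3.31e-6 M.
pOH = 5.48, so pH = 14.00 - 5.48 = 8.52.

8.52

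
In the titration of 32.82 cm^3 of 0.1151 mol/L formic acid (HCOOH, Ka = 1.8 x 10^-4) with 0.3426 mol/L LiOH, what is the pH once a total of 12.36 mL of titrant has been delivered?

n(acid) = 0.1151 x 0.03282 = 0.003778 mol; n(LiOH) added = 0.3426 x 0.01236 = 0.004235 mol.
Base is in excess by 0.004235 - 0.003778 = 0.0004570 mol in a total volume of 0.04518 L.
[OH^-] = 0.0004570/0.04518 = 0.01011 M, so pOH = 2.00 and pH = 14.00 - 2.00 = 12.00.

12.00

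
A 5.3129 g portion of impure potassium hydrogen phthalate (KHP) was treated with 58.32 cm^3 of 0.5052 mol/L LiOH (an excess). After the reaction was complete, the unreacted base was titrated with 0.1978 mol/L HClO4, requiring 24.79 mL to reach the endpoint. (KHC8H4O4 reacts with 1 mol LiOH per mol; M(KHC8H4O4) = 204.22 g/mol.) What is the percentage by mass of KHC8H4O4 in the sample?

Total n(LiOH) added = 0.5052 x 0.05832 = 0.02946 mol.
n(HClO4) used = 0.1978 x 0.02479 = 0.004903 mol, which equals the excess n(LiOH).
So n(LiOH) consumed by the sample = 0.02946 - 0.004903 = 0.02456 mol.
n(KHC8H4O4) = 0.02456 / 1 = 0.02456 mol.
mass KHC8H4O4 = 0.02456 x 204.22 = 5.016 g, so %KHC8H4O4 = 5.016/5.3129 x 100 = 94.4%.

94.4%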